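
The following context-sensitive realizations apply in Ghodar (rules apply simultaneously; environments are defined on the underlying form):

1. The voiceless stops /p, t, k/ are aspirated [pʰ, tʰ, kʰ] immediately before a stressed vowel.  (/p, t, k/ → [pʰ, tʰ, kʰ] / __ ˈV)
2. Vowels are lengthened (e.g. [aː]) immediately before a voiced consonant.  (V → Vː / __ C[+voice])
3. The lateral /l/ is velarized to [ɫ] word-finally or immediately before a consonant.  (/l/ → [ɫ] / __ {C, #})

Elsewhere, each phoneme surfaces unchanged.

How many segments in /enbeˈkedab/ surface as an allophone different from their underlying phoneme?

Segments that undergo a rule: /e/ → [eː] (rule 2); /k/ → [kʰ] (rule 1); /e/ → [eː] (rule 2); /a/ → [aː] (rule 2).
All other segments surface unchanged.

4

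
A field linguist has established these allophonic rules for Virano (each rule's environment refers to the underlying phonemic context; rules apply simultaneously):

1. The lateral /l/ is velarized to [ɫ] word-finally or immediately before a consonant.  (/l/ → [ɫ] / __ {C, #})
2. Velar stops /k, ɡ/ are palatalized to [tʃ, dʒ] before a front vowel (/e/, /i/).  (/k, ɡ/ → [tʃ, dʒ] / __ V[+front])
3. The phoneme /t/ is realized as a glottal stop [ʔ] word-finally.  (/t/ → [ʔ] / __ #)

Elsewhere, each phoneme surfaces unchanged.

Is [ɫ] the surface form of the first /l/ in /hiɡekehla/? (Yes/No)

No

/l/ (between /h/ and /a/) fails the environment for rule 1, so it stays [l].
The actual realization is [l], not [ɫ].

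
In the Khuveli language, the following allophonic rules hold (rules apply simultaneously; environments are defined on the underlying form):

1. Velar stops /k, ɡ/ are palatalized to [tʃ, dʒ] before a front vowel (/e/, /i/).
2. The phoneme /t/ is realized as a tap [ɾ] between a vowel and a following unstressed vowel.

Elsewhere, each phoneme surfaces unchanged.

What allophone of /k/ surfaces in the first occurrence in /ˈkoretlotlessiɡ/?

/k/ (word-initial) fails the environment for rule 1, so it stays [k].

[k]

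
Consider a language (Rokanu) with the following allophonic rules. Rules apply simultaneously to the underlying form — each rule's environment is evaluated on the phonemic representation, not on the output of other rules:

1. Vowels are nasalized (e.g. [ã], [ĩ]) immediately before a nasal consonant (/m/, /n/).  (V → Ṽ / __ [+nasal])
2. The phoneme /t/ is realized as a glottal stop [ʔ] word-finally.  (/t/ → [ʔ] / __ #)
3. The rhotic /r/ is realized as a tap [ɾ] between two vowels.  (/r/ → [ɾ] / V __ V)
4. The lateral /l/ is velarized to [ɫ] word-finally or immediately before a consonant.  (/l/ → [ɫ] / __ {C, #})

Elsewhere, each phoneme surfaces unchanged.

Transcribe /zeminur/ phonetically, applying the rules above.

/z/ (word-initial) is unaffected → [z].
/e/ — between /z/ and /m/, before a nasal consonant — surfaces as [ẽ] (rule 1).
/m/ (between /e/ and /i/): no rule targets it → [m].
/i/ (between /m/ and /n/) occurs before a nasal consonant → [ĩ] by rule 1.
/n/ (between /i/ and /u/) is unaffected → [n].
/u/ — between /n/ and /r/; rule 1 does not apply here → [u].
/r/ — word-final; rule 3 does not apply here → [r].

[zẽmĩnur]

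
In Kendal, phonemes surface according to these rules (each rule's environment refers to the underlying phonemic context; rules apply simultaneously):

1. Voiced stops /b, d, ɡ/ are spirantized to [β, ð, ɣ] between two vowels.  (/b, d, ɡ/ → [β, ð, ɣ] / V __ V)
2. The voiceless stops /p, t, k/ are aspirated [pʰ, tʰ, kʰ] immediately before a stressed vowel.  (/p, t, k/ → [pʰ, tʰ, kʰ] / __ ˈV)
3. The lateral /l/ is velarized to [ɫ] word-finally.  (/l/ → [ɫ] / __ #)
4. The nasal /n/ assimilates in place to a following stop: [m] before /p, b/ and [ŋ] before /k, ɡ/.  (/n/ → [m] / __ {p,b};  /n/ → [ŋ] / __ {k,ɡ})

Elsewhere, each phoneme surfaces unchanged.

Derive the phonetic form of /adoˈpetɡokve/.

/a/ (word-initial) is unaffected → [a].
Rule 1 applies to /d/ (between /a/ and /o/: between two vowels) → [ð].
/o/ — not in any rule's target class → [o].
Rule 2 applies to /p/ (between /o/ and /e/: immediately before a stressed vowel) → [pʰ].
/e/ — not in any rule's target class → [e].
/t/ (between /e/ and /ɡ/) fails the environment for rule 2, so it stays [t].
/ɡ/ — between /t/ and /o/; rule 1 does not apply here → [ɡ].
/o/ stays [o].
/k/ (between /o/ and /v/) is in the target of rule 2 but the environment (immediately before a stressed vowel) is not met → [k].
/v/ — not in any rule's target class → [v].
/e/ (word-final) is unaffected → [e].

[aðoˈpʰetɡokve]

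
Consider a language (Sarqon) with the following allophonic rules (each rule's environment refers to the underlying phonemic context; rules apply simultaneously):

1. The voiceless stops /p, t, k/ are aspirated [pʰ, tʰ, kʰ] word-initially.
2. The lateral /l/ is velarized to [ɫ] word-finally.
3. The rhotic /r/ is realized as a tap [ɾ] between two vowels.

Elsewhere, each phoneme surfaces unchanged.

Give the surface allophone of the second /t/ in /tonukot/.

[t]

/t/ (word-final): rule 1 targets it, but not word-initially → unchanged [t].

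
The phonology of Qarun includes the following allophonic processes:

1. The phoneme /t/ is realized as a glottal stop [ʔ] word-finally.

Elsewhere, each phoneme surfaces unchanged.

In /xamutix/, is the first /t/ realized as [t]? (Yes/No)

/t/ (between /u/ and /i/) is in the target of rule 1 but the environment (word-finally) is not met → [t].
The actual realization is [t], which matches [t].

Yes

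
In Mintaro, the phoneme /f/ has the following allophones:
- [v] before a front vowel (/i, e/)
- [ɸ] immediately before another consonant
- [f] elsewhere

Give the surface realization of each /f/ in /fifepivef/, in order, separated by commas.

[v], [v], [f]

Occurrence 1 (position 1): before a front vowel (/i, e/) → [v].
Occurrence 2 (position 3): before a front vowel (/i, e/) → [v].
Occurrence 3 (position 9): no conditioning environment matches → elsewhere allophone [f].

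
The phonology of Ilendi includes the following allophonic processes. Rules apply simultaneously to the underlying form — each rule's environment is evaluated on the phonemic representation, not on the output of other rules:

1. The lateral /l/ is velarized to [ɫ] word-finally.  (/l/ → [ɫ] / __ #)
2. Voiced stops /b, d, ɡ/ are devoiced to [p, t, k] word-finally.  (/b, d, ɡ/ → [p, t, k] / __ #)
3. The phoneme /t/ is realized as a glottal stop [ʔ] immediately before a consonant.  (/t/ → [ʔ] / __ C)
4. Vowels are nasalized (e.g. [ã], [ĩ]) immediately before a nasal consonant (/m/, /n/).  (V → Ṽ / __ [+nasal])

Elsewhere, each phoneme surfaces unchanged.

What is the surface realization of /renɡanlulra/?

/r/ (word-initial) is unaffected → [r].
Rule 4 applies to /e/ (between /r/ and /n/: before a nasal consonant) → [ẽ].
/n/ — not in any rule's target class → [n].
/ɡ/ (between /n/ and /a/) is in the target of rule 2 but the environment (word-finally) is not met → [ɡ].
/a/ (between /ɡ/ and /n/): before a nasal consonant, so rule 4 applies → [ã].
/n/ (between /a/ and /l/): no rule targets it → [n].
/l/ (between /n/ and /u/) is in the target of rule 1 but the environment (word-finally) is not met → [l].
/u/ (between /l/ and /l/) fails the environment for rule 4, so it stays [u].
/l/ — between /u/ and /r/; rule 1 does not apply here → [l].
/r/ (between /l/ and /a/): no rule targets it → [r].
/a/ (word-final): rule 4 targets it, but not before a nasal consonant → unchanged [a].

[rẽnɡãnlulra]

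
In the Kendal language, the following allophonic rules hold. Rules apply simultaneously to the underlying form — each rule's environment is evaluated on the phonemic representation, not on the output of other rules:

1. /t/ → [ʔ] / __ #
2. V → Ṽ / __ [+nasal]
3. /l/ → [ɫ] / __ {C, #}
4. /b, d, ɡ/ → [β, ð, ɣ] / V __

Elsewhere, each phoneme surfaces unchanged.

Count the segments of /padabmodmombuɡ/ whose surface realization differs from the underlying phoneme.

Segments that undergo a rule: /d/ → [ð] (rule 4); /b/ → [β] (rule 4); /d/ → [ð] (rule 4); /o/ → [õ] (rule 2); /ɡ/ → [ɣ] (rule 4).
All other segments surface unchanged.

5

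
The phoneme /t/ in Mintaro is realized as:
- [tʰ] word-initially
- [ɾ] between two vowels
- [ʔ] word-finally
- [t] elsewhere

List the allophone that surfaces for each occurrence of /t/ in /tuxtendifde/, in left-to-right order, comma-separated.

[tʰ], [t]

Occurrence 1 (position 1): word-initially → [tʰ].
Occurrence 2 (position 4): no conditioning environment matches → elsewhere allophone [t].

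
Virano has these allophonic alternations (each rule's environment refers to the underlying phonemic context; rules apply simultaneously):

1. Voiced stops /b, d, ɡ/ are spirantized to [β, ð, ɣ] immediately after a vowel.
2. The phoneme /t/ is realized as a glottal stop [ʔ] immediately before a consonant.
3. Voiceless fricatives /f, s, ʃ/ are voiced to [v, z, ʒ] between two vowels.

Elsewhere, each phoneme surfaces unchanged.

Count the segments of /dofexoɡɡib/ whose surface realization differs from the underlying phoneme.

3

Segments that undergo a rule: /f/ → [v] (rule 3); /ɡ/ → [ɣ] (rule 1); /b/ → [β] (rule 1).
All other segments surface unchanged.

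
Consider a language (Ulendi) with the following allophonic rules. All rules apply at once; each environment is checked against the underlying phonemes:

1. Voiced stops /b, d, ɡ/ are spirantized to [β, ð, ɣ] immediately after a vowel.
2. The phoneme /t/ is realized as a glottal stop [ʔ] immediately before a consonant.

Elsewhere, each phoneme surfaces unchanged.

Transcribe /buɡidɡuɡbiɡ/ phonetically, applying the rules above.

[buɣiðɡuɣbiɣ]

/b/ (word-initial) fails the environment for rule 1, so it stays [b].
/ɡ/ — between /u/ and /i/, immediately after a vowel — surfaces as [ɣ] (rule 1).
/d/ — between /i/ and /ɡ/, immediately after a vowel — surfaces as [ð] (rule 1).
/ɡ/ (between /d/ and /u/) is in the target of rule 1 but the environment (immediately after a vowel) is not met → [ɡ].
/ɡ/ (between /u/ and /b/): immediately after a vowel, so rule 1 applies → [ɣ].
/b/ (between /ɡ/ and /i/) fails the environment for rule 1, so it stays [b].
/ɡ/ (word-final): immediately after a vowel, so rule 1 applies → [ɣ].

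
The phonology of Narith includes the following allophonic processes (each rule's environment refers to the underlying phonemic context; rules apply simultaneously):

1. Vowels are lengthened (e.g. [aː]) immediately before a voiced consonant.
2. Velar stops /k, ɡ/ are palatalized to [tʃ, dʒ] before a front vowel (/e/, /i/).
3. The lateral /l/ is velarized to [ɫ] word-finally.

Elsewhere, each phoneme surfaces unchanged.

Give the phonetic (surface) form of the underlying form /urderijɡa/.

/u/ (word-initial): before a voiced consonant, so rule 1 applies → [uː].
Rule 1 applies to /e/ (between /d/ and /r/: before a voiced consonant) → [eː].
/i/ (between /r/ and /j/): before a voiced consonant, so rule 1 applies → [iː].
/ɡ/ (between /j/ and /a/): rule 2 targets it, but not before a front vowel → unchanged [ɡ].
/a/ (word-final) fails the environment for rule 1, so it stays [a].

[uːrdeːriːjɡa]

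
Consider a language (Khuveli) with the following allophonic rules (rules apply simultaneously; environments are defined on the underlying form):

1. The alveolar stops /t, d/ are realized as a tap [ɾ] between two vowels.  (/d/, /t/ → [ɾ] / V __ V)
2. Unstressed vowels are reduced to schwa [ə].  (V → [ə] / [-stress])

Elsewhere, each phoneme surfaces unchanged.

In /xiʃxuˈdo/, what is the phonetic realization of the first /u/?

/u/ (between /x/ and /d/): in an unstressed syllable, so rule 2 applies → [ə].

[ə]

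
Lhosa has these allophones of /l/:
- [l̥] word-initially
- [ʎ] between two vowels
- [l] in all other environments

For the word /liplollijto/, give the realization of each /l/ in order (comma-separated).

[l̥], [l], [l], [l]

Occurrence 1 (position 1): word-initially → [l̥].
Occurrence 2 (position 4): no conditioning environment matches → elsewhere allophone [l].
Occurrence 3 (position 6): no conditioning environment matches → elsewhere allophone [l].
Occurrence 4 (position 7): no conditioning environment matches → elsewhere allophone [l].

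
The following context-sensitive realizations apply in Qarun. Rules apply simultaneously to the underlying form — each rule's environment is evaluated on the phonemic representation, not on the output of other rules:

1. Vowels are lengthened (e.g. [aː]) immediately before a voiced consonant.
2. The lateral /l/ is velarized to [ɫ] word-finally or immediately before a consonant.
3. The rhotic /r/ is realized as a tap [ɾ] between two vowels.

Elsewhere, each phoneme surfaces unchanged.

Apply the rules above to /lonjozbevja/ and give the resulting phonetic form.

/l/ (word-initial): rule 2 targets it, but not word-finally or immediately before a consonant → unchanged [l].
Rule 1 applies to /o/ (between /l/ and /n/: before a voiced consonant) → [oː].
/o/ meets the environment for rule 1 (before a voiced consonant) → [oː].
Rule 1 applies to /e/ (between /b/ and /v/: before a voiced consonant) → [eː].
/a/ (word-final) is in the target of rule 1 but the environment (before a voiced consonant) is not met → [a].

[loːnjoːzbeːvja]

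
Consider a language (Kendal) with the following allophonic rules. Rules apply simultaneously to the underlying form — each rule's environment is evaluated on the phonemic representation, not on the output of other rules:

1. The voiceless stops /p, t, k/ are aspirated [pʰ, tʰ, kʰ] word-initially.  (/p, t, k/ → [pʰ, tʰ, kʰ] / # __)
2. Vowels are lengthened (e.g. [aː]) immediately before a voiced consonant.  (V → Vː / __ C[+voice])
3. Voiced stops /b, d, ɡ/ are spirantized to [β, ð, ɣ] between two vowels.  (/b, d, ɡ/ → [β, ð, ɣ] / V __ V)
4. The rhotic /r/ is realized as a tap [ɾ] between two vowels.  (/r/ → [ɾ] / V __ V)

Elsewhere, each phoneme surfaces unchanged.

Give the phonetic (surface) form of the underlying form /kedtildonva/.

/k/ — word-initial, word-initially — surfaces as [kʰ] (rule 1).
/e/ (between /k/ and /d/): before a voiced consonant, so rule 2 applies → [eː].
/d/ (between /e/ and /t/) fails the environment for rule 3, so it stays [d].
/t/ (between /d/ and /i/): rule 1 targets it, but not word-initially → unchanged [t].
/i/ meets the environment for rule 2 (before a voiced consonant) → [iː].
/d/ — between /l/ and /o/; rule 3 does not apply here → [d].
/o/ (between /d/ and /n/) occurs before a voiced consonant → [oː] by rule 2.
/a/ — word-final; rule 2 does not apply here → [a].

[kʰeːdtiːldoːnva]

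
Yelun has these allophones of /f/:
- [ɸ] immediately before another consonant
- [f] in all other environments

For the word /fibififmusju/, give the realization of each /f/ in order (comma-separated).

[f], [f], [ɸ]

Occurrence 1 (position 1): no conditioning environment matches → elsewhere allophone [f].
Occurrence 2 (position 5): no conditioning environment matches → elsewhere allophone [f].
Occurrence 3 (position 7): immediately before another consonant → [ɸ].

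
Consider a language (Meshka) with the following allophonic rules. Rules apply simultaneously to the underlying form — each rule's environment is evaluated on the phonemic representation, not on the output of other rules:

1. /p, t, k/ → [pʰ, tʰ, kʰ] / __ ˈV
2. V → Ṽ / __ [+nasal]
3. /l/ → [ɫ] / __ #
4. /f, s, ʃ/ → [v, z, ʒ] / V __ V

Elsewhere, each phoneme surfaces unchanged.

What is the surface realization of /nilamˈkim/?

/n/ — not in any rule's target class → [n].
/i/ (between /n/ and /l/) fails the environment for rule 2, so it stays [i].
/l/ (between /i/ and /a/) is in the target of rule 3 but the environment (word-finally) is not met → [l].
/a/ (between /l/ and /m/): before a nasal consonant, so rule 2 applies → [ã].
/m/ — not in any rule's target class → [m].
/k/ meets the environment for rule 1 (immediately before a stressed vowel) → [kʰ].
Rule 2 applies to /i/ (between /k/ and /m/: before a nasal consonant) → [ĩ].
/m/ (word-final): no rule targets it → [m].

[nilãmˈkʰĩm]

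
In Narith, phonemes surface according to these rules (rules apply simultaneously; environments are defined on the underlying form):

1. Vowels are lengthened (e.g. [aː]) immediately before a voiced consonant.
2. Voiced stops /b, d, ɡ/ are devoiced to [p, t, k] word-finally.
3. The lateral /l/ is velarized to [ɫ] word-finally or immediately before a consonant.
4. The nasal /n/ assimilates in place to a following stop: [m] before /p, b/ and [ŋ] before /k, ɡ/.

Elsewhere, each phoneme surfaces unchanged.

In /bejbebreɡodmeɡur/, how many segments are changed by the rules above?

Segments that undergo a rule: /e/ → [eː] (rule 1); /e/ → [eː] (rule 1); /e/ → [eː] (rule 1); /o/ → [oː] (rule 1); /e/ → [eː] (rule 1); /u/ → [uː] (rule 1).
All other segments surface unchanged.

6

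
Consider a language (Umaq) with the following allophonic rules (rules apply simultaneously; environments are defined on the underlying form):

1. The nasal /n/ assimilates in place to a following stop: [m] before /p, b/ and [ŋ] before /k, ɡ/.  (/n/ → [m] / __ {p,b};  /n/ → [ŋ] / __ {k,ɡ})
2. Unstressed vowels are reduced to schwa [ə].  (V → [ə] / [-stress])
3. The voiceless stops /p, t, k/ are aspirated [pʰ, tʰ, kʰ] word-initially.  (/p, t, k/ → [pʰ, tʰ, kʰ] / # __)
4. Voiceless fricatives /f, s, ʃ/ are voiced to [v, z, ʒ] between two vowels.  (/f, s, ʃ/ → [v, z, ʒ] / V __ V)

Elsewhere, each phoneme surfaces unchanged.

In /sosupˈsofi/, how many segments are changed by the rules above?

5

Segments that undergo a rule: /o/ → [ə] (rule 2); /s/ → [z] (rule 4); /u/ → [ə] (rule 2); /f/ → [v] (rule 4); /i/ → [ə] (rule 2).
All other segments surface unchanged.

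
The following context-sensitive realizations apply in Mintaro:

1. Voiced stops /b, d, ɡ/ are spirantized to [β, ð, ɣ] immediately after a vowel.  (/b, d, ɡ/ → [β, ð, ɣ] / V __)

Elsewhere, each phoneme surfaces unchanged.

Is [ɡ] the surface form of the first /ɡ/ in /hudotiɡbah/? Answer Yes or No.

/ɡ/ — between /i/ and /b/, immediately after a vowel — surfaces as [ɣ] (rule 1).
The actual realization is [ɣ], not [ɡ].

No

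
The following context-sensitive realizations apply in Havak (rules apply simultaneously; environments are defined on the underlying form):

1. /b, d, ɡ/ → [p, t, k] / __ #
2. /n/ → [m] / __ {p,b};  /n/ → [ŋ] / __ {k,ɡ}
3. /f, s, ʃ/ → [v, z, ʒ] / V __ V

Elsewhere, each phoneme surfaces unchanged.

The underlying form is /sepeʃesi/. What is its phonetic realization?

/s/ (word-initial): rule 3 targets it, but not between two vowels → unchanged [s].
/e/ (between /s/ and /p/) is unaffected → [e].
/p/ (between /e/ and /e/): no rule targets it → [p].
/e/ (between /p/ and /ʃ/) is unaffected → [e].
/ʃ/ (between /e/ and /e/): between two vowels, so rule 3 applies → [ʒ].
/e/ (between /ʃ/ and /s/) is unaffected → [e].
/s/ meets the environment for rule 3 (between two vowels) → [z].
/i/ — not in any rule's target class → [i].

[sepeʒezi]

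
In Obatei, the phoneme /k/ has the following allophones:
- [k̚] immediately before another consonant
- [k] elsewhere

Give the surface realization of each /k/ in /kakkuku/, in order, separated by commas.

[k], [k̚], [k], [k]

Occurrence 1 (position 1): no conditioning environment matches → elsewhere allophone [k].
Occurrence 2 (position 3): immediately before another consonant → [k̚].
Occurrence 3 (position 4): no conditioning environment matches → elsewhere allophone [k].
Occurrence 4 (position 6): no conditioning environment matches → elsewhere allophone [k].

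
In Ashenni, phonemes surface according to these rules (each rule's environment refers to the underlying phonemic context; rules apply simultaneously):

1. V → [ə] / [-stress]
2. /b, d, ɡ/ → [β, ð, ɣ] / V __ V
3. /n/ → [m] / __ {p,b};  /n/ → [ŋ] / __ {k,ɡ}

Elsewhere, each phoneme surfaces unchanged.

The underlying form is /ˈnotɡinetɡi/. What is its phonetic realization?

/n/ (word-initial) is in the target of rule 3 but the environment (before a labial or velar stop) is not met → [n].
/o/ (between /n/ and /t/) fails the environment for rule 1, so it stays [o].
/t/ stays [t].
/ɡ/ (between /t/ and /i/) fails the environment for rule 2, so it stays [ɡ].
/i/ — between /ɡ/ and /n/, in an unstressed syllable — surfaces as [ə] (rule 1).
/n/ — between /i/ and /e/; rule 3 does not apply here → [n].
/e/ (between /n/ and /t/): in an unstressed syllable, so rule 1 applies → [ə].
/t/ stays [t].
/ɡ/ (between /t/ and /i/) is in the target of rule 2 but the environment (between two vowels) is not met → [ɡ].
/i/ (word-final): in an unstressed syllable, so rule 1 applies → [ə].

[ˈnotɡənətɡə]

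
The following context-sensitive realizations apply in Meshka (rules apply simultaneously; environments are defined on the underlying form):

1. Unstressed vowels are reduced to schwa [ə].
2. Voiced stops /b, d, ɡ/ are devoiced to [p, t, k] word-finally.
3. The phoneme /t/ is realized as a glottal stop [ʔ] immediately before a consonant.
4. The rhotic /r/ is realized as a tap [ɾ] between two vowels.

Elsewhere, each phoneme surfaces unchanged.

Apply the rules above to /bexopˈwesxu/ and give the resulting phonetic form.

[bəxəpˈwesxə]

/b/ (word-initial) is in the target of rule 2 but the environment (word-finally) is not met → [b].
/e/ — between /b/ and /x/, in an unstressed syllable — surfaces as [ə] (rule 1).
/o/ (between /x/ and /p/) occurs in an unstressed syllable → [ə] by rule 1.
/e/ — between /w/ and /s/; rule 1 does not apply here → [e].
/u/ (word-final) occurs in an unstressed syllable → [ə] by rule 1.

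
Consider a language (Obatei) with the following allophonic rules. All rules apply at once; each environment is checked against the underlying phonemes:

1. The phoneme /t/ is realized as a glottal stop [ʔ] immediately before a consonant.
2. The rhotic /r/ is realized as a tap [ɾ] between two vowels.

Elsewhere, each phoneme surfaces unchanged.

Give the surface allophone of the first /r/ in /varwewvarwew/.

/r/ (between /a/ and /w/) fails the environment for rule 2, so it stays [r].

[r]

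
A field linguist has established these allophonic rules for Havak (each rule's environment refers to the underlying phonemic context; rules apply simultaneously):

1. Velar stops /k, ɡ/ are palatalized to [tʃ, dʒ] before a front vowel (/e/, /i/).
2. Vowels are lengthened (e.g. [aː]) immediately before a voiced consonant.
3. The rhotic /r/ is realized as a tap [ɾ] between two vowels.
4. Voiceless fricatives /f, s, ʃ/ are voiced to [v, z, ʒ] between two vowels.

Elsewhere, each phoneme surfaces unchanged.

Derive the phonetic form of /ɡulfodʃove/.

/ɡ/ (word-initial) fails the environment for rule 1, so it stays [ɡ].
/u/ meets the environment for rule 2 (before a voiced consonant) → [uː].
/f/ (between /l/ and /o/): rule 4 targets it, but not between two vowels → unchanged [f].
/o/ (between /f/ and /d/) occurs before a voiced consonant → [oː] by rule 2.
/ʃ/ (between /d/ and /o/): rule 4 targets it, but not between two vowels → unchanged [ʃ].
Rule 2 applies to /o/ (between /ʃ/ and /v/: before a voiced consonant) → [oː].
/e/ (word-final) fails the environment for rule 2, so it stays [e].

[ɡuːlfoːdʃoːve]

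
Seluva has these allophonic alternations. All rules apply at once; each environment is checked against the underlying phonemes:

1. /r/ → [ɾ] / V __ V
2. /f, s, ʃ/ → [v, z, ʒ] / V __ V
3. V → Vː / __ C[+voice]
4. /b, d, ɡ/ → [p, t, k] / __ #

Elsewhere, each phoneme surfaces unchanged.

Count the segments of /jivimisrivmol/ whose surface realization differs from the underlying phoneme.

4

Segments that undergo a rule: /i/ → [iː] (rule 3); /i/ → [iː] (rule 3); /i/ → [iː] (rule 3); /o/ → [oː] (rule 3).
All other segments surface unchanged.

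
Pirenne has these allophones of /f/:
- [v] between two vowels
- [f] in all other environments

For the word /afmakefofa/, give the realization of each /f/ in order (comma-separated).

[f], [v], [v]

Occurrence 1 (position 2): no conditioning environment matches → elsewhere allophone [f].
Occurrence 2 (position 7): between two vowels → [v].
Occurrence 3 (position 9): between two vowels → [v].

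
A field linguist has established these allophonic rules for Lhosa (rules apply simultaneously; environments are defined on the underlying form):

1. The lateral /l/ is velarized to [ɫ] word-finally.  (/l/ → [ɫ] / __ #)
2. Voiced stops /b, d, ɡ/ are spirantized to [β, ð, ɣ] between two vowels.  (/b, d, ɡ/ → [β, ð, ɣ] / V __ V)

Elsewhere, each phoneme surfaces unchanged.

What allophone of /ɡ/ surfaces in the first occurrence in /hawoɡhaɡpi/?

[ɡ]

/ɡ/ (between /o/ and /h/): rule 2 targets it, but not between two vowels → unchanged [ɡ].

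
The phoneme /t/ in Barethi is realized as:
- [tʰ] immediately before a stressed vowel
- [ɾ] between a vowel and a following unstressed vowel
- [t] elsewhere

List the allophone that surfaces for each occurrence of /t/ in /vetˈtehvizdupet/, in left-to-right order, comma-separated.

Occurrence 1 (position 3): no conditioning environment matches → elsewhere allophone [t].
Occurrence 2 (position 4): immediately before a stressed vowel → [tʰ].
Occurrence 3 (position 14): no conditioning environment matches → elsewhere allophone [t].

[t], [tʰ], [t]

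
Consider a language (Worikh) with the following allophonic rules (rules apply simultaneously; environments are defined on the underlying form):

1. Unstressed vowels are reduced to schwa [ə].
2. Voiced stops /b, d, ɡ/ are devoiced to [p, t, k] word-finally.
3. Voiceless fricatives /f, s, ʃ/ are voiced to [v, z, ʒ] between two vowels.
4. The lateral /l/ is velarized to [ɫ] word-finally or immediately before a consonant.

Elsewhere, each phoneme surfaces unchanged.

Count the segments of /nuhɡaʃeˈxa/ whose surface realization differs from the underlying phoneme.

Segments that undergo a rule: /u/ → [ə] (rule 1); /a/ → [ə] (rule 1); /ʃ/ → [ʒ] (rule 3); /e/ → [ə] (rule 1).
All other segments surface unchanged.

4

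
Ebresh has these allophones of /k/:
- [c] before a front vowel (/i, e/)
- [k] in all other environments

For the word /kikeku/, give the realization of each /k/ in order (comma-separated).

[c], [c], [k]

Occurrence 1 (position 1): before a front vowel → [c].
Occurrence 2 (position 3): before a front vowel → [c].
Occurrence 3 (position 5): no conditioning environment matches → elsewhere allophone [k].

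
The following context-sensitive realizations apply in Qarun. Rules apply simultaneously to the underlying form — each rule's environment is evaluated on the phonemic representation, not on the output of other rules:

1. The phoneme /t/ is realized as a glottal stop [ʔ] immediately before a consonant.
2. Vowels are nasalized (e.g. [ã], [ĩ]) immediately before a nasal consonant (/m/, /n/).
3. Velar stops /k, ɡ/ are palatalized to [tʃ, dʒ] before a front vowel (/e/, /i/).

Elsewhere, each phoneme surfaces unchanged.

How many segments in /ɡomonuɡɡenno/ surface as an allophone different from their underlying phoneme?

4

Segments that undergo a rule: /o/ → [õ] (rule 2); /o/ → [õ] (rule 2); /ɡ/ → [dʒ] (rule 3); /e/ → [ẽ] (rule 2).
All other segments surface unchanged.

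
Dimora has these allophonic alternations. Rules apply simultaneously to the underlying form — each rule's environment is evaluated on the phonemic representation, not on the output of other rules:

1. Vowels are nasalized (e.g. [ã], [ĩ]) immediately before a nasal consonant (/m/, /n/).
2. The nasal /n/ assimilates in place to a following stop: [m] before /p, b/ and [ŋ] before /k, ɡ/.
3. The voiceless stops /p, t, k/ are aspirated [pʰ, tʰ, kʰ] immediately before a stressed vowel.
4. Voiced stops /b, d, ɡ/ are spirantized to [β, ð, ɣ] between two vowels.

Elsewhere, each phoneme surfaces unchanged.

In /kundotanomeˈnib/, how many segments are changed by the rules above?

4

Segments that undergo a rule: /u/ → [ũ] (rule 1); /a/ → [ã] (rule 1); /o/ → [õ] (rule 1); /e/ → [ẽ] (rule 1).
All other segments surface unchanged.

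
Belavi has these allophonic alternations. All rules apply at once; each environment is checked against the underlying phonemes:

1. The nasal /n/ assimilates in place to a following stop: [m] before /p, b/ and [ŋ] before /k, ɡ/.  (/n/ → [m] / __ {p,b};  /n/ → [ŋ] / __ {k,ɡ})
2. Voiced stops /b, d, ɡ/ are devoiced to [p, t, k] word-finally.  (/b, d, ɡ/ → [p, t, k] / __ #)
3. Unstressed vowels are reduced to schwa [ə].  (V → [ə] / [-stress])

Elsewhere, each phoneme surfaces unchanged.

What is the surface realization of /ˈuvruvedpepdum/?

[ˈuvrəvədpəpdəm]

/u/ (word-initial) is in the target of rule 3 but the environment (in an unstressed syllable) is not met → [u].
/v/ (between /u/ and /r/): no rule targets it → [v].
/r/ — not in any rule's target class → [r].
/u/ meets the environment for rule 3 (in an unstressed syllable) → [ə].
/v/ — not in any rule's target class → [v].
/e/ (between /v/ and /d/) occurs in an unstressed syllable → [ə] by rule 3.
/d/ (between /e/ and /p/) is in the target of rule 2 but the environment (word-finally) is not met → [d].
/p/ stays [p].
Rule 3 applies to /e/ (between /p/ and /p/: in an unstressed syllable) → [ə].
/p/ — not in any rule's target class → [p].
/d/ (between /p/ and /u/) fails the environment for rule 2, so it stays [d].
/u/ meets the environment for rule 3 (in an unstressed syllable) → [ə].
/m/ (word-final) is unaffected → [m].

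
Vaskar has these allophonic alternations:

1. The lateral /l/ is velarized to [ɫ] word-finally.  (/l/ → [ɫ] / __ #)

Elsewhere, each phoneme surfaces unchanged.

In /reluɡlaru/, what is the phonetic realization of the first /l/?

[l]

/l/ — between /e/ and /u/; rule 1 does not apply here → [l].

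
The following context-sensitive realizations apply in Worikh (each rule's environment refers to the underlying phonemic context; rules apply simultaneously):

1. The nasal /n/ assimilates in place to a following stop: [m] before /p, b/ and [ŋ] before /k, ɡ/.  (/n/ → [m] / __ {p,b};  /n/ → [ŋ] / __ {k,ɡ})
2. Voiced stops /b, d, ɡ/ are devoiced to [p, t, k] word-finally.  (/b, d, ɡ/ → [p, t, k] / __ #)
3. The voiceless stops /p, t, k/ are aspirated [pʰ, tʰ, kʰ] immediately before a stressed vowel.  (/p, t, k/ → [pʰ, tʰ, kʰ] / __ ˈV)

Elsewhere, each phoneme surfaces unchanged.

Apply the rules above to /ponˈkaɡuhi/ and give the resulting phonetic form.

[poŋˈkʰaɡuhi]

/p/ (word-initial) is in the target of rule 3 but the environment (immediately before a stressed vowel) is not met → [p].
/o/ (between /p/ and /n/): no rule targets it → [o].
Rule 1 applies to /n/ (between /o/ and /k/: before a labial or velar stop) → [ŋ].
/k/ — between /n/ and /a/, immediately before a stressed vowel — surfaces as [kʰ] (rule 3).
/a/ (between /k/ and /ɡ/) is unaffected → [a].
/ɡ/ — between /a/ and /u/; rule 2 does not apply here → [ɡ].
/u/ (between /ɡ/ and /h/): no rule targets it → [u].
/h/ stays [h].
/i/ (word-final) is unaffected → [i].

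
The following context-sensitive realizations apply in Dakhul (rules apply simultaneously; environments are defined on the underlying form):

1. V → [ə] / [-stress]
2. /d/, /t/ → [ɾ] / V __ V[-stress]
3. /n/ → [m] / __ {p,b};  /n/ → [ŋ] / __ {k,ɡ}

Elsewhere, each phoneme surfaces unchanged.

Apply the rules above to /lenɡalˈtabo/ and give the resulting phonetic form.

/l/ stays [l].
/e/ (between /l/ and /n/): in an unstressed syllable, so rule 1 applies → [ə].
/n/ (between /e/ and /ɡ/): before a labial or velar stop, so rule 3 applies → [ŋ].
/ɡ/ stays [ɡ].
/a/ — between /ɡ/ and /l/, in an unstressed syllable — surfaces as [ə] (rule 1).
/l/ (between /a/ and /t/): no rule targets it → [l].
/t/ — between /l/ and /a/; rule 2 does not apply here → [t].
/a/ (between /t/ and /b/) fails the environment for rule 1, so it stays [a].
/b/ stays [b].
/o/ (word-final) occurs in an unstressed syllable → [ə] by rule 1.

[ləŋɡəlˈtabə]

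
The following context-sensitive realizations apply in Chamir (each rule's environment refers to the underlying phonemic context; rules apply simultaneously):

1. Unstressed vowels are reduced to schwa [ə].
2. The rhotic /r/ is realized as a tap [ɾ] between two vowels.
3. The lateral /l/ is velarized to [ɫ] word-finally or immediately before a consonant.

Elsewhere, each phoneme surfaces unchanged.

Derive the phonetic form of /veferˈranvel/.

[vəfərˈranvəɫ]

/v/ (word-initial): no rule targets it → [v].
/e/ (between /v/ and /f/) occurs in an unstressed syllable → [ə] by rule 1.
/f/ (between /e/ and /e/) is unaffected → [f].
/e/ meets the environment for rule 1 (in an unstressed syllable) → [ə].
/r/ — between /e/ and /r/; rule 2 does not apply here → [r].
/r/ (between /r/ and /a/) fails the environment for rule 2, so it stays [r].
/a/ (between /r/ and /n/) fails the environment for rule 1, so it stays [a].
/n/ (between /a/ and /v/) is unaffected → [n].
/v/ stays [v].
Rule 1 applies to /e/ (between /v/ and /l/: in an unstressed syllable) → [ə].
/l/ (word-final): word-finally or immediately before a consonant, so rule 3 applies → [ɫ].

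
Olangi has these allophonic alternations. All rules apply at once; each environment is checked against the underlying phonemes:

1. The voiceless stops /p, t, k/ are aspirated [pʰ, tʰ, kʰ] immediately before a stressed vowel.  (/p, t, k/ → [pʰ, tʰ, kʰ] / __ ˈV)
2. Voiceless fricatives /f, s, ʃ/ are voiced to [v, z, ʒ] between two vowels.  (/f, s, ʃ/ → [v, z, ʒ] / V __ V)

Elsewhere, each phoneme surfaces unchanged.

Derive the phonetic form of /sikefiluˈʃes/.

[sikeviluˈʒes]

/s/ (word-initial): rule 2 targets it, but not between two vowels → unchanged [s].
/k/ — between /i/ and /e/; rule 1 does not apply here → [k].
/f/ — between /e/ and /i/, between two vowels — surfaces as [v] (rule 2).
/ʃ/ (between /u/ and /e/): between two vowels, so rule 2 applies → [ʒ].
/s/ (word-final) is in the target of rule 2 but the environment (between two vowels) is not met → [s].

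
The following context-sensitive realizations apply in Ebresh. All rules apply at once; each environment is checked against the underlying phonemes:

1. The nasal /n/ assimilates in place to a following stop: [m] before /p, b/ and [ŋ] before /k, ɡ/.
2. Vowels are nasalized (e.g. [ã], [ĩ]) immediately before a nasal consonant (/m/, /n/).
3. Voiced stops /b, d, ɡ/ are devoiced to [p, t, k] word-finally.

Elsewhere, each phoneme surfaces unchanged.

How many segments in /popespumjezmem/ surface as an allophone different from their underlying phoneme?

Segments that undergo a rule: /u/ → [ũ] (rule 2); /e/ → [ẽ] (rule 2).
All other segments surface unchanged.

2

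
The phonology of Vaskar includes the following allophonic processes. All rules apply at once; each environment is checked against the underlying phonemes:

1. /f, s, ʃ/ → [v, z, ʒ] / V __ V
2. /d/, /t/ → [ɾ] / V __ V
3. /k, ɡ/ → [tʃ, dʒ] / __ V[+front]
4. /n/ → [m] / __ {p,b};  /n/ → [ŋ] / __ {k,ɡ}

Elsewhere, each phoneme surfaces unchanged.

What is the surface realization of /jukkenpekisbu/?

[juktʃempetʃisbu]

/k/ (between /u/ and /k/) fails the environment for rule 3, so it stays [k].
/k/ (between /k/ and /e/) occurs before a front vowel → [tʃ] by rule 3.
/n/ (between /e/ and /p/): before a labial or velar stop, so rule 4 applies → [m].
/k/ — between /e/ and /i/, before a front vowel — surfaces as [tʃ] (rule 3).
/s/ — between /i/ and /b/; rule 1 does not apply here → [s].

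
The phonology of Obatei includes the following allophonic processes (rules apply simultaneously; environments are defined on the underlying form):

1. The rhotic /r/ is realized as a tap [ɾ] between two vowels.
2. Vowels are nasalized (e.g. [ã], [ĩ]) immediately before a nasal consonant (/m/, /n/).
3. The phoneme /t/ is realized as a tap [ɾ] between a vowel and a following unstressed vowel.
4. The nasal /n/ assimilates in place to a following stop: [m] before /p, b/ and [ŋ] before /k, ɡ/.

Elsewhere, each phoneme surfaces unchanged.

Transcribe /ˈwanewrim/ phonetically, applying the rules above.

/w/ — not in any rule's target class → [w].
Rule 2 applies to /a/ (between /w/ and /n/: before a nasal consonant) → [ã].
/n/ (between /a/ and /e/): rule 4 targets it, but not before a labial or velar stop → unchanged [n].
/e/ (between /n/ and /w/) is in the target of rule 2 but the environment (before a nasal consonant) is not met → [e].
/w/ — not in any rule's target class → [w].
/r/ — between /w/ and /i/; rule 1 does not apply here → [r].
/i/ meets the environment for rule 2 (before a nasal consonant) → [ĩ].
/m/ — not in any rule's target class → [m].

[ˈwãnewrĩm]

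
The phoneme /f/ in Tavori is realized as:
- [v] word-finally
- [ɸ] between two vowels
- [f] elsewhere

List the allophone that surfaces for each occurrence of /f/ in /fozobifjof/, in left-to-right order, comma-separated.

Occurrence 1 (position 1): no conditioning environment matches → elsewhere allophone [f].
Occurrence 2 (position 7): no conditioning environment matches → elsewhere allophone [f].
Occurrence 3 (position 10): word-finally → [v].

[f], [f], [v]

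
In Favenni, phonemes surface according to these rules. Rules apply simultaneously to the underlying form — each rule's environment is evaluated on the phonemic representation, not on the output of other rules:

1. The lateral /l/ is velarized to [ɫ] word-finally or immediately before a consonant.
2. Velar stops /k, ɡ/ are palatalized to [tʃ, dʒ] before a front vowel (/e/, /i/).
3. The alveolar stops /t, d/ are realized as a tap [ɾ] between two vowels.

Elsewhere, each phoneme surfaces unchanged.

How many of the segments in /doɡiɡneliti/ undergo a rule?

Segments that undergo a rule: /ɡ/ → [dʒ] (rule 2); /t/ → [ɾ] (rule 3).
All other segments surface unchanged.

2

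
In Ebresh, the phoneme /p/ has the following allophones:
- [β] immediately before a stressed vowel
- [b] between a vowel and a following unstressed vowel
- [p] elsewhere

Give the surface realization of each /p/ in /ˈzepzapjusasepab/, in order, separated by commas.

[p], [p], [b]

Occurrence 1 (position 3): no conditioning environment matches → elsewhere allophone [p].
Occurrence 2 (position 6): no conditioning environment matches → elsewhere allophone [p].
Occurrence 3 (position 13): between a vowel and a following unstressed vowel → [b].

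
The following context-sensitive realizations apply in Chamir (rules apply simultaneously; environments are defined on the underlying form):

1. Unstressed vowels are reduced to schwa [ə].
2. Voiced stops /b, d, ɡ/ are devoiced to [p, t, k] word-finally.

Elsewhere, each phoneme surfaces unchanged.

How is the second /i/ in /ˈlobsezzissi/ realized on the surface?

[ə]

Rule 1 applies to /i/ (word-final: in an unstressed syllable) → [ə].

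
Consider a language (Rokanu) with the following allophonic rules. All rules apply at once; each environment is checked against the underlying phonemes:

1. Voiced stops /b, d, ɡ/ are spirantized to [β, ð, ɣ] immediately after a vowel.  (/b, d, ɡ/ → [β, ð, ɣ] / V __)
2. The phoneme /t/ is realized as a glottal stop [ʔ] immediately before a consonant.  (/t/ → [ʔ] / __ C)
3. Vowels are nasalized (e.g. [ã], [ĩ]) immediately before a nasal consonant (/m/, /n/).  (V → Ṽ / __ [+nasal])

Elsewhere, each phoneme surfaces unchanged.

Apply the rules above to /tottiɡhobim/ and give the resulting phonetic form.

[toʔtiɣhoβĩm]

/t/ (word-initial): rule 2 targets it, but not immediately before a consonant → unchanged [t].
/o/ (between /t/ and /t/) fails the environment for rule 3, so it stays [o].
/t/ — between /o/ and /t/, immediately before a consonant — surfaces as [ʔ] (rule 2).
/t/ — between /t/ and /i/; rule 2 does not apply here → [t].
/i/ (between /t/ and /ɡ/): rule 3 targets it, but not before a nasal consonant → unchanged [i].
/ɡ/ meets the environment for rule 1 (immediately after a vowel) → [ɣ].
/h/ (between /ɡ/ and /o/): no rule targets it → [h].
/o/ (between /h/ and /b/) fails the environment for rule 3, so it stays [o].
/b/ (between /o/ and /i/): immediately after a vowel, so rule 1 applies → [β].
/i/ meets the environment for rule 3 (before a nasal consonant) → [ĩ].
/m/ (word-final): no rule targets it → [m].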